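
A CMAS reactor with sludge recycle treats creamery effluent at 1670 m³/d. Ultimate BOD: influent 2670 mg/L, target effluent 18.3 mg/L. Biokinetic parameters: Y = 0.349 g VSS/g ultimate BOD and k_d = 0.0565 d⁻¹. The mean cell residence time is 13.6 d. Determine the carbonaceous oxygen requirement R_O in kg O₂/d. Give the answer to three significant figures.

Y_obs = Y / (1 + k_d θ_c) = 0.349 / (1 + 0.0565 × 13.6) = 0.349 / 1.768 = 0.1974.
Mass of ultimate BOD removed per day: Q(S₀ − S) = 1670 × 2652 g/m³ = 4428 kg/d.
Net sludge production P_X = 0.1974 × 4428 = 873.9 kg VSS/d.
Carbonaceous O₂ demand = substrate oxidised − cell-mass equivalent = 4428 − 1.42 × 873.9 = 3187 kg O₂/d.

R_O ≈ 3190 kg O₂/d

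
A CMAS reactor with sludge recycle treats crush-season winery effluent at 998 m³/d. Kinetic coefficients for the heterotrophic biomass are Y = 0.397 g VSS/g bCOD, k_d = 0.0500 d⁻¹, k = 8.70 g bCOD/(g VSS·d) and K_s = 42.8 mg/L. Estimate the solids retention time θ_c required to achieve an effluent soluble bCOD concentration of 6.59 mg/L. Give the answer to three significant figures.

From 1/θ_c = Y·k·S/(K_s + S) − k_d: Y·k·S/(K_s+S) = 0.397 × 8.70 × 6.59 / (42.8 + 6.59) = 0.4608 d⁻¹.
Then 1/θ_c = μ − k_d = 0.4608 − 0.0500 = 0.4108 d⁻¹, giving θ_c = 2.434 d.

θ_c ≈ 2.43 d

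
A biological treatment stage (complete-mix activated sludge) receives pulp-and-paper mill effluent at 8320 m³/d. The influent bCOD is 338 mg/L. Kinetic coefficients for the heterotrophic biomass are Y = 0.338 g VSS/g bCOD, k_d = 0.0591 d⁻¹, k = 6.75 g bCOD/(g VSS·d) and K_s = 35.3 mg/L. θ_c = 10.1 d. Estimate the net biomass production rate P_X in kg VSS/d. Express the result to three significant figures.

P_X ≈ 591 kg VSS/d

For a completely mixed reactor with recycle the Lawrence–McCarty relation gives S = K_s·(1 + k_d·θ_c) / [θ_c·(Y·k − k_d) − 1] = 35.3 × (1 + 0.0591 × 10.1) / [10.1 × (0.338 × 6.75 − 0.0591) − 1] = 56.37 / 21.45 = 2.628 mg/L.
The observed yield is Y_obs = Y/(1 + k_d·θ_c) = 0.338 / (1 + 0.0591 × 10.1) = 0.338 / 1.597 = 0.2117 g VSS per g bCOD removed.
Mass of bCOD removed per day: Q(S₀ − S) = 8320 × 335.4 g/m³ = 2790 kg/d.
Net biomass production P_X = Y_obs × Q·(S₀ − S) = 0.2117 × 2790 = 590.6 kg VSS/d.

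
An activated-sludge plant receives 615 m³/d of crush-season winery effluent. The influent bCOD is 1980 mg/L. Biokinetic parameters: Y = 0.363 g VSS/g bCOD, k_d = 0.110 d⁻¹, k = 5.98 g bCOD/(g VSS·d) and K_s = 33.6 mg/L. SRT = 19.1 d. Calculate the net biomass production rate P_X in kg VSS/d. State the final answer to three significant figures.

Effluent substrate depends only on kinetics and SRT: S = K_s(1 + k_d θ_c) / [θ_c(Yk − k_d) − 1] = 33.6 × (1 + 0.110 × 19.1) / [19.1 × (0.363 × 5.98 − 0.110) − 1] = 104.2 / 38.36 = 2.716 mg/L.
Y_obs = Y / (1 + k_d θ_c) = 0.363 / (1 + 0.110 × 19.1) = 0.363 / 3.101 = 0.1171.
Mass of bCOD removed per day: Q(S₀ − S) = 615 × 1977 g/m³ = 1216 kg/d.
Net biomass production P_X = Y_obs × Q·(S₀ − S) = 0.1171 × 1216 = 142.3 kg VSS/d.

P_X ≈ 142 kg VSS/d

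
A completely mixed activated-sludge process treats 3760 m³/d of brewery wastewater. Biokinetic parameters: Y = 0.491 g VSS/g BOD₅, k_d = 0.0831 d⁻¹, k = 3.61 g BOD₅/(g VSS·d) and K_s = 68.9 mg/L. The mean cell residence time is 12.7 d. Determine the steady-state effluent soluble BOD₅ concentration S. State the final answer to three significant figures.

S ≈ 6.92 mg/L

Effluent substrate depends only on kinetics and SRT: S = K_s(1 + k_d θ_c) / [θ_c(Yk − k_d) − 1] = 68.9 × (1 + 0.0831 × 12.7) / [12.7 × (0.491 × 3.61 − 0.0831) − 1] = 141.6 / 20.46 = 6.923 mg/L.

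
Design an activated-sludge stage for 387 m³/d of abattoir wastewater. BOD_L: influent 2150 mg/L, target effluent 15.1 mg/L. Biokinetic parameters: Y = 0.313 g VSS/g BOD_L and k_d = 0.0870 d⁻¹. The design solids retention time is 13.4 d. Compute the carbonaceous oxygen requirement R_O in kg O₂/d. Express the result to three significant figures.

R_O ≈ 657 kg O₂/d

Observed yield with endogenous decay: Y_obs = Y / (1 + k_d·θ_c) = 0.313 / (1 + 0.0870 × 13.4) = 0.313 / 2.166 = 0.1445 g VSS/g BOD_L.
Q·(S₀ − S) = 387 × (2150 − 15.1) × 10⁻³ = 826.2 kg/d removed.
Net sludge production P_X = 0.1445 × 826.2 = 119.4 kg VSS/d.
Carbonaceous O₂ demand = substrate oxidised − cell-mass equivalent = 826.2 − 1.42 × 119.4 = 656.7 kg O₂/d.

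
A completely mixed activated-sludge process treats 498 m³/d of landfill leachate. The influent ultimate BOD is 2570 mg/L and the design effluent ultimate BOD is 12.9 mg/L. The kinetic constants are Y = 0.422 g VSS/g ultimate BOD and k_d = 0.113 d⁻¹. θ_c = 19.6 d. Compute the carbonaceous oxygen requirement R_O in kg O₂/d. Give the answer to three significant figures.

The observed yield is Y_obs = Y/(1 + k_d·θ_c) = 0.422 / (1 + 0.113 × 19.6) = 0.422 / 3.215 = 0.1313 g VSS per g ultimate BOD removed.
ΔS = 2570 − 12.9 = 2557 mg/L, so the substrate removal rate is 498 × 2557/1000 = 1273 kg ultimate BOD/d.
Net sludge production P_X = 0.1313 × 1273 = 167.2 kg VSS/d.
Carbonaceous O₂ demand = substrate oxidised − cell-mass equivalent = 1273 − 1.42 × 167.2 = 1036 kg O₂/d.

R_O ≈ 1040 kg O₂/d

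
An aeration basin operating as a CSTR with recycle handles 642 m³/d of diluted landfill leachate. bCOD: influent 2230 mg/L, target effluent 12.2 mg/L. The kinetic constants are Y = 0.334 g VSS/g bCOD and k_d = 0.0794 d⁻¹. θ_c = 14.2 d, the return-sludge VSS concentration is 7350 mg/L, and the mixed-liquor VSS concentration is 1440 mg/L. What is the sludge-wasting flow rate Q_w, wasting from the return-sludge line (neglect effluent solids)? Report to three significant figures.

Q_w ≈ 30.4 m³/d

Steady-state biomass mass balance: V·X·(1 + k_d·θ_c) = Y·Q·(S₀ − S)·θ_c, so V = 0.334 × 642 × (2230 − 12.2) × 14.2 / [1440 × (1 + 0.0794 × 14.2)] = 6.75×10^6 / 3064 = 2204 m³.
Wasting from the return line (neglecting effluent solids): Q_w = V·X / (θ_c·X_r) = 2204 × 1440 / (14.2 × 7350) = 30.41 m³/d.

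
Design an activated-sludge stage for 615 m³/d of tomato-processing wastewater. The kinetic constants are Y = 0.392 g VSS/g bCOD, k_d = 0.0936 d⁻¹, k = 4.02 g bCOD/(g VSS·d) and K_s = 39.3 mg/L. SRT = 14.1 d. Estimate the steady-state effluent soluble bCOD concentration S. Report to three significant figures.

S ≈ 4.58 mg/L

For a completely mixed reactor with recycle the Lawrence–McCarty relation gives S = K_s·(1 + k_d·θ_c) / [θ_c·(Y·k − k_d) − 1] = 39.3 × (1 + 0.0936 × 14.1) / [14.1 × (0.392 × 4.02 − 0.0936) − 1] = 91.17 / 19.90 = 4.581 mg/L.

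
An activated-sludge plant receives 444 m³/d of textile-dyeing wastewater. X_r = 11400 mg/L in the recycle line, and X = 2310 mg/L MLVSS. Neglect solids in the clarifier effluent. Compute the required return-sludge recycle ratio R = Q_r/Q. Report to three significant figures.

R = Q_r/Q = X/(X_r − X) = 2310 / (11400 − 2310) = 0.2541.

R ≈ 0.254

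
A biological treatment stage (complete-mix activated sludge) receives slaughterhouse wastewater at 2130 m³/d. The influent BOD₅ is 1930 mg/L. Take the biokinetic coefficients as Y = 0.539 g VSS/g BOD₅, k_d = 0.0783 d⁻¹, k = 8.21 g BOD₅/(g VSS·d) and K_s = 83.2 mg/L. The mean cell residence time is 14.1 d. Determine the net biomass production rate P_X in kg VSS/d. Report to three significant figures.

P_X ≈ 1050 kg VSS/d

For a completely mixed reactor with recycle the Lawrence–McCarty relation gives S = K_s·(1 + k_d·θ_c) / [θ_c·(Y·k − k_d) − 1] = 83.2 × (1 + 0.0783 × 14.1) / [14.1 × (0.539 × 8.21 − 0.0783) − 1] = 175.1 / 60.29 = 2.903 mg/L.
Observed yield with endogenous decay: Y_obs = Y / (1 + k_d·θ_c) = 0.539 / (1 + 0.0783 × 14.1) = 0.539 / 2.104 = 0.2562 g VSS/g BOD₅.
Mass of BOD₅ removed per day: Q(S₀ − S) = 2130 × 1927 g/m³ = 4105 kg/d.
Net biomass production P_X = Y_obs × Q·(S₀ − S) = 0.2562 × 4105 = 1052 kg VSS/d.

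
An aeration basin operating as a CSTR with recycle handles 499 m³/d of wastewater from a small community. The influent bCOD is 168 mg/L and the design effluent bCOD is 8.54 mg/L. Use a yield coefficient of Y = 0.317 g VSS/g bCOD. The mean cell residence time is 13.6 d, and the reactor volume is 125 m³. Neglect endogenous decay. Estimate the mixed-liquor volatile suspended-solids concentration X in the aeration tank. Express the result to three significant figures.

X ≈ 2740 mg/L

Without decay, X = Y Q (S₀−S) θ_c / V = 0.317 × 499 × (168 − 8.54) × 13.6 / 125 = 2744 mg/L.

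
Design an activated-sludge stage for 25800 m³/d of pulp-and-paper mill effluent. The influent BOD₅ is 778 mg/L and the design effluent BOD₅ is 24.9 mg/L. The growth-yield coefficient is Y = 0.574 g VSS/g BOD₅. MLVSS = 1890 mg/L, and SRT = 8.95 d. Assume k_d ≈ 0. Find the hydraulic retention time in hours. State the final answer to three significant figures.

Biomass mass balance (decay neglected): V·X = Y·Q·(S₀ − S)·θ_c, so V = 0.574 × 25800 × (778 − 24.9) × 8.95 / 1890 = 52814 m³.
τ = V/Q = 52814/25800 = 2.047 d, or 49.13 h.

τ ≈ 49.1 h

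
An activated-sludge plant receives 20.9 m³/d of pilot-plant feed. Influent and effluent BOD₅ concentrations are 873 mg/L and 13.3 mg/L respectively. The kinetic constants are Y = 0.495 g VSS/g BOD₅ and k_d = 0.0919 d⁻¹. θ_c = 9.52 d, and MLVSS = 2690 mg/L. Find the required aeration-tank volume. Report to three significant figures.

From the SRT design equation V = Y Q (S₀−S) θ_c / [X (1 + k_d θ_c)] = 0.495 × 20.9 × (873 − 13.3) × 9.52 / [2690 × (1 + 0.0919 × 9.52)] = 8.47×10^4 / 5043 = 16.79 m³.

V ≈ 16.8 m³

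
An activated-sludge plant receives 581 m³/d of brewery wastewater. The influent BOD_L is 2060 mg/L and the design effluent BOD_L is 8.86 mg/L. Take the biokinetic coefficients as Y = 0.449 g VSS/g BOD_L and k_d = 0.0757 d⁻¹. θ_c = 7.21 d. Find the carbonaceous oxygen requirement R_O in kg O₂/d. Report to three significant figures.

Correct the yield for decay: Y_obs = Y/(1 + k_d θ_c) = 0.449 / (1 + 0.0757 × 7.21) = 0.449 / 1.546 = 0.2905.
Substrate removed = Q·(S₀ − S) = 581 m³/d × (2060 − 8.86) g/m³ = 1.19×10^6 g/d = 1192 kg/d.
Biomass synthesised: P_X = Y_obs × 1192 = 346.2 kg VSS/d.
Carbonaceous O₂ demand = substrate oxidised − cell-mass equivalent = 1192 − 1.42 × 346.2 = 700.2 kg O₂/d.

R_O ≈ 700 kg O₂/d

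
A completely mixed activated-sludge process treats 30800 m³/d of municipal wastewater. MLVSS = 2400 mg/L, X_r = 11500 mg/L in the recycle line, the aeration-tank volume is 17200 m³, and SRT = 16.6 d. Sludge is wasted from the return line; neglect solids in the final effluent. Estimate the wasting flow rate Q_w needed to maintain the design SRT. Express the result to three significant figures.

θ_c = V·X/(Q_w·X_r) when wasting from the recycle, so Q_w = V·X/(θ_c·X_r) = 17200 × 2400 / (16.6 × 11500) = 216.2 m³/d.

Q_w ≈ 216 m³/d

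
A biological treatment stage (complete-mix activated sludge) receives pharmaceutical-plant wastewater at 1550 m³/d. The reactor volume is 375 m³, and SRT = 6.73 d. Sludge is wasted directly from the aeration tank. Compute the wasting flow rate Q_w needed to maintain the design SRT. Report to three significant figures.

Q_w ≈ 55.7 m³/d

For wasting at MLVSS concentration, Q_w = V/θ_c = 375.0/6.73 = 55.72 m³/d.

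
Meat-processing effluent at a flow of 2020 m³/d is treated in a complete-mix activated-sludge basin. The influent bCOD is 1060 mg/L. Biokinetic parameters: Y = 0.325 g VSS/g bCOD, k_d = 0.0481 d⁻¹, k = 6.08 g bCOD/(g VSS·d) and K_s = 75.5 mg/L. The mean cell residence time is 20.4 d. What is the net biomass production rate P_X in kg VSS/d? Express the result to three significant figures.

For a completely mixed reactor with recycle the Lawrence–McCarty relation gives S = K_s·(1 + k_d·θ_c) / [θ_c·(Y·k − k_d) − 1] = 75.5 × (1 + 0.0481 × 20.4) / [20.4 × (0.325 × 6.08 − 0.0481) − 1] = 149.6 / 38.33 = 3.903 mg/L.
The observed yield is Y_obs = Y/(1 + k_d·θ_c) = 0.325 / (1 + 0.0481 × 20.4) = 0.325 / 1.981 = 0.1640 g VSS per g bCOD removed.
ΔS = 1060 − 3.90 = 1056 mg/L, so the substrate removal rate is 2020 × 1056/1000 = 2133 kg bCOD/d.
Net biomass production P_X = Y_obs × Q·(S₀ − S) = 0.1640 × 2133 = 349.9 kg VSS/d.

P_X ≈ 350 kg VSS/d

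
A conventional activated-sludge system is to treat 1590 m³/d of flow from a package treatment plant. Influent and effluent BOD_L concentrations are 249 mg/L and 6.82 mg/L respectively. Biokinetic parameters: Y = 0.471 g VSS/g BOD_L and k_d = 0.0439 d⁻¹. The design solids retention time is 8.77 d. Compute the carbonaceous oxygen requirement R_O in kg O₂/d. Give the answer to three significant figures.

Observed yield with endogenous decay: Y_obs = Y / (1 + k_d·θ_c) = 0.471 / (1 + 0.0439 × 8.77) = 0.471 / 1.385 = 0.3401 g VSS/g BOD_L.
Q·(S₀ − S) = 1590 × (249 − 6.82) × 10⁻³ = 385.1 kg/d removed.
Net sludge production P_X = 0.3401 × 385.1 = 131.0 kg VSS/d.
R_O = Q·(S₀ − S) − 1.42·P_X = 385.1 − 1.42 × 131.0 = 199.1 kg O₂/d.

R_O ≈ 199 kg O₂/d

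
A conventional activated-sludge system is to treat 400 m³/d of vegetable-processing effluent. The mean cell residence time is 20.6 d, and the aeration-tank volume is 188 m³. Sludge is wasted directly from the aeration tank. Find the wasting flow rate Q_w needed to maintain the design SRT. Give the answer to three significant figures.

For wasting at MLVSS concentration, Q_w = V/θ_c = 188.0/20.6 = 9.126 m³/d.

Q_w ≈ 9.13 m³/d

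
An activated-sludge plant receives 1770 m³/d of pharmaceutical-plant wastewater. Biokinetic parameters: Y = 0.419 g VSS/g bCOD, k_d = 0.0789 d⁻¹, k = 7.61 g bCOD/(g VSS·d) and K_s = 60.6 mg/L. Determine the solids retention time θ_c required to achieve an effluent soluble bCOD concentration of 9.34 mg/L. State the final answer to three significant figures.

At the target effluent, Y k S/(K_s+S) = 0.419×7.61×9.34/69.94 = 0.4258 d⁻¹.
θ_c = 1/(μ − k_d) = 1/(0.4258 − 0.0789) = 1/0.3469 = 2.883 d.

θ_c ≈ 2.88 d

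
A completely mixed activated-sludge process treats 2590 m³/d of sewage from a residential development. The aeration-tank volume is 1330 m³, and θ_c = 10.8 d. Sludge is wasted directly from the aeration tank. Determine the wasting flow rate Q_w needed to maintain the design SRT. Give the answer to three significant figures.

Q_w ≈ 123 m³/d

For wasting at MLVSS concentration, Q_w = V/θ_c = 1330/10.8 = 123.1 m³/d.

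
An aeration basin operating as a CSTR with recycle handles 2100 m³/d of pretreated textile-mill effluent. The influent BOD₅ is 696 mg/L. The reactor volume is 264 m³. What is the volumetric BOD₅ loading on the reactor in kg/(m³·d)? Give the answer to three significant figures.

Applied BOD₅ load per unit volume = Q·S₀/V = (2100 × 696/1000)/264.0 = 5.536 kg BOD₅·m⁻³·d⁻¹.

L_v ≈ 5.54 kg BOD₅/(m³·d)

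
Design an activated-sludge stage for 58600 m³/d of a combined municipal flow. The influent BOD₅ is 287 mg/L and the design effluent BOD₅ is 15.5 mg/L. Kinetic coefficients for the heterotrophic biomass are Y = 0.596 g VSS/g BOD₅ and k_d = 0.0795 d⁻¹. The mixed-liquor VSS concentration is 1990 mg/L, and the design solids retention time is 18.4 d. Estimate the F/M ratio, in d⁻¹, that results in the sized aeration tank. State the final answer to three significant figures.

Rearranging the biomass balance for a CMAS with decay, V = Y·Q·ΔS·θ_c / [X·(1+k_d θ_c)] = 0.596 × 58600 × (287 − 15.5) × 18.4 / [1990 × (1 + 0.0795 × 18.4)] = 1.74×10^8 / 4901 = 35600 m³.
F/M = applied load / biomass = Q·S₀/(V·X) = 58600 × 287 / (35600 × 1990) = 0.2374 d⁻¹.

F/M ≈ 0.237 d⁻¹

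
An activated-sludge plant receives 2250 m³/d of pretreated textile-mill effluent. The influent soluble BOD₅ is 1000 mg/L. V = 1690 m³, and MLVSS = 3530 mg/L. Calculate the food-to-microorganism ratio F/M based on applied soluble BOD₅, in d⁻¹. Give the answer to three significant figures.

F/M = Q·S₀ / (V·X) = 2250 × 1000 / (1690 × 3530) = 0.3772 g soluble BOD₅·(g VSS·d)⁻¹.

F/M ≈ 0.377 d⁻¹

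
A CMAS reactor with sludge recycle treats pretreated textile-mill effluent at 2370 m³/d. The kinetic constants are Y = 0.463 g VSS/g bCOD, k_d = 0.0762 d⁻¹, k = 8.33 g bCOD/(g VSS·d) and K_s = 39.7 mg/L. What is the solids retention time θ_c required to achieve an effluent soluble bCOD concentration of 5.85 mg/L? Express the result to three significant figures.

Specific growth rate at S = 5.85 mg/L: μ = YkS/(K_s+S) = 0.463·8.33·5.85/(39.7+5.85) = 0.4953 d⁻¹.
1/θ_c = 0.4953 − 0.0762 = 0.4191 d⁻¹, so θ_c = 2.386 d.

θ_c ≈ 2.39 d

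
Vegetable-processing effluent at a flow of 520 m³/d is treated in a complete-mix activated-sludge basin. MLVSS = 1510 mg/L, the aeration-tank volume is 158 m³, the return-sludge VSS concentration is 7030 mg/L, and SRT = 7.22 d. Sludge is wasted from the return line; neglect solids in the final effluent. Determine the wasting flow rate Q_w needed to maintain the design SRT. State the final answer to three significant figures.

Q_w = (V·X)/(θ_c X_r) = 158.0 × 1510 / (7.22 × 7030) = 4.700 m³/d.

Q_w ≈ 4.70 m³/d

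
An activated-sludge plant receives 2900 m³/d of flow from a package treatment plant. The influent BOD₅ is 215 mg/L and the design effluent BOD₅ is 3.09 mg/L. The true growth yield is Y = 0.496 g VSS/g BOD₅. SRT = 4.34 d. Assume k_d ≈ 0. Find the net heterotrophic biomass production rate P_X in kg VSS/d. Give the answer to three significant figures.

P_X ≈ 305 kg VSS/d

With endogenous decay neglected, the observed yield equals the true yield: Y_obs = Y = 0.496 g VSS/g BOD₅.
Q·(S₀ − S) = 2900 × (215 − 3.09) × 10⁻³ = 614.5 kg/d removed.
So the net sludge growth is P_X = 0.4960 × 614.5 = 304.8 kg VSS/d.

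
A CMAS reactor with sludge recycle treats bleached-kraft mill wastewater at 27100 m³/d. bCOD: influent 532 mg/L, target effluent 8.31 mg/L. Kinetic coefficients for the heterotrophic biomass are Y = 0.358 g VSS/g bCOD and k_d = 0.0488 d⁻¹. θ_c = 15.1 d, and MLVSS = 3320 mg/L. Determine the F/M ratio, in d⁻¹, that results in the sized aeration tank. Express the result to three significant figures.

Steady-state biomass mass balance: V·X·(1 + k_d·θ_c) = Y·Q·(S₀ − S)·θ_c, so V = 0.358 × 27100 × (532 − 8.31) × 15.1 / [3320 × (1 + 0.0488 × 15.1)] = 7.67×10^7 / 5766 = 13304 m³.
F/M = Q·S₀ / (V·X) = 27100 × 532 / (13304 × 3320) = 0.3264 g bCOD·(g VSS·d)⁻¹.

F/M ≈ 0.326 d⁻¹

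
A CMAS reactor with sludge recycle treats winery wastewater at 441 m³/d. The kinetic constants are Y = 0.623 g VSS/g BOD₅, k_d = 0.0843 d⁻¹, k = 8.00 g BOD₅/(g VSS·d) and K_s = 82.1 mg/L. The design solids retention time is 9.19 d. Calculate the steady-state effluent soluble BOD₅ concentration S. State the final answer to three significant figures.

S ≈ 3.31 mg/L

Effluent substrate depends only on kinetics and SRT: S = K_s(1 + k_d θ_c) / [θ_c(Yk − k_d) − 1] = 82.1 × (1 + 0.0843 × 9.19) / [9.19 × (0.623 × 8.00 − 0.0843) − 1] = 145.7 / 44.03 = 3.309 mg/L.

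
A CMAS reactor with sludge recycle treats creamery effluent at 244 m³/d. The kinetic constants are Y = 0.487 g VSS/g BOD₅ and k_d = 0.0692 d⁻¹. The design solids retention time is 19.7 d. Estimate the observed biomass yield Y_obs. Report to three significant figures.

The observed yield is Y_obs = Y/(1 + k_d·θ_c) = 0.487 / (1 + 0.0692 × 19.7) = 0.487 / 2.363 = 0.2061 g VSS per g BOD₅ removed.

Y_obs ≈ 0.206 g VSS/g BOD₅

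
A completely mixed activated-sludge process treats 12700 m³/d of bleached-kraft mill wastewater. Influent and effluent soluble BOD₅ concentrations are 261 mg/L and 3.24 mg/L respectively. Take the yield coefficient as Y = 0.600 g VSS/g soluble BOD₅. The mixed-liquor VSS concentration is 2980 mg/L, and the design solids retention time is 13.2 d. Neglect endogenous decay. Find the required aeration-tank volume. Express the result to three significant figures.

V ≈ 8700 m³

V·X = Y·Q·ΔS·θ_c gives V = 0.600 × 12700 × (261 − 3.24) × 13.2 / 2980 = 8700 m³.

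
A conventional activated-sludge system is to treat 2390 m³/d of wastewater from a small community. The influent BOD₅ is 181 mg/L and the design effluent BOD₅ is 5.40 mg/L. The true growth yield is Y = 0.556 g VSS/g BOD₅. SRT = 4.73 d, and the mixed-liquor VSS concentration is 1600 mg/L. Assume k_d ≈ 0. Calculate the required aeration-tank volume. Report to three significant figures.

V ≈ 690 m³

Biomass mass balance (decay neglected): V·X = Y·Q·(S₀ − S)·θ_c, so V = 0.556 × 2390 × (181 − 5.40) × 4.73 / 1600 = 689.8 m³.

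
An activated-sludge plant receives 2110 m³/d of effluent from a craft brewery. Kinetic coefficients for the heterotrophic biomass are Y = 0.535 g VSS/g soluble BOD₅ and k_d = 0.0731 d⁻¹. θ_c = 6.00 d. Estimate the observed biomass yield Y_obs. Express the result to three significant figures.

Y_obs = Y / (1 + k_d θ_c) = 0.535 / (1 + 0.0731 × 6.00) = 0.535 / 1.439 = 0.3719.

Y_obs ≈ 0.372 g VSS/g soluble BOD₅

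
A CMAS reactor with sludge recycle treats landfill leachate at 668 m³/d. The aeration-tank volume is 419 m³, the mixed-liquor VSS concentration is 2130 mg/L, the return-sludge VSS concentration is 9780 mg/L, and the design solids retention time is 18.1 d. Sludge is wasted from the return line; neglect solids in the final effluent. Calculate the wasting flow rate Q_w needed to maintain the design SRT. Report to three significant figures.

θ_c = V·X/(Q_w·X_r) when wasting from the recycle, so Q_w = V·X/(θ_c·X_r) = 419.0 × 2130 / (18.1 × 9780) = 5.042 m³/d.

Q_w ≈ 5.04 m³/d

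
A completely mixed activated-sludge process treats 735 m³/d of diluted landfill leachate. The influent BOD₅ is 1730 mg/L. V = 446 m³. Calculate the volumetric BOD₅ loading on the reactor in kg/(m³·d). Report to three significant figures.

L_v = Q S₀ / V = 735 × 1730 × 10⁻³ / 446.0 = 2.851 kg/(m³·d).

L_v ≈ 2.85 kg BOD₅/(m³·d)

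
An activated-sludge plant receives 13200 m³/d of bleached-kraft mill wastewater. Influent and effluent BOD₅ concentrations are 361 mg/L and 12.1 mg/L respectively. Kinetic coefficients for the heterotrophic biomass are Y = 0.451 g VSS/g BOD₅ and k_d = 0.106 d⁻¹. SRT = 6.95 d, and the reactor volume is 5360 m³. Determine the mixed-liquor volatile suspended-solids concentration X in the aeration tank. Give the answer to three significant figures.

Solving the biomass balance for X: X = Y Q (S₀−S) θ_c / [V (1+k_d θ_c)] = 0.451 × 13200 × (361 − 12.1) × 6.95 / [5360 × (1 + 0.106 × 6.95)] = 1551 mg/L.

X ≈ 1550 mg/L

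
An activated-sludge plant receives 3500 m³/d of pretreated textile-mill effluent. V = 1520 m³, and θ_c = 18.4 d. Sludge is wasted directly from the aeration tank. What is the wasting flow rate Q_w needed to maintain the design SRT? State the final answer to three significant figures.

Q_w ≈ 82.6 m³/d

For wasting at MLVSS concentration, Q_w = V/θ_c = 1520/18.4 = 82.61 m³/d.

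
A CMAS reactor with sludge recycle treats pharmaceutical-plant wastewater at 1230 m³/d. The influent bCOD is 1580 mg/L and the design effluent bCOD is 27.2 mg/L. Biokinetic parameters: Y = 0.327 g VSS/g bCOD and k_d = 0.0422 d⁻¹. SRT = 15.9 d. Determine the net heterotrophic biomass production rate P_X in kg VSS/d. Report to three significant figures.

P_X ≈ 374 kg VSS/d

Observed yield with endogenous decay: Y_obs = Y / (1 + k_d·θ_c) = 0.327 / (1 + 0.0422 × 15.9) = 0.327 / 1.671 = 0.1957 g VSS/g bCOD.
Mass of bCOD removed per day: Q(S₀ − S) = 1230 × 1553 g/m³ = 1910 kg/d.
P_X = Y_obs · Q(S₀ − S) = 0.1957 × 1910 = 373.8 kg VSS/d.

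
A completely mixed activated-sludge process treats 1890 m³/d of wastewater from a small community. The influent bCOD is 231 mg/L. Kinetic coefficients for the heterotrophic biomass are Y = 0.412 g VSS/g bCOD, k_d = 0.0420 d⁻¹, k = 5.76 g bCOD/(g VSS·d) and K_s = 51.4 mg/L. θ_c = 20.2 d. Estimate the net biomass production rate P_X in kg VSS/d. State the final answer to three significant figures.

Effluent substrate depends only on kinetics and SRT: S = K_s(1 + k_d θ_c) / [θ_c(Yk − k_d) − 1] = 51.4 × (1 + 0.0420 × 20.2) / [20.2 × (0.412 × 5.76 − 0.0420) − 1] = 95.01 / 46.09 = 2.061 mg/L.
Y_obs = Y / (1 + k_d θ_c) = 0.412 / (1 + 0.0420 × 20.2) = 0.412 / 1.848 = 0.2229.
Substrate removed = Q·(S₀ − S) = 1890 m³/d × (231 − 2.06) g/m³ = 4.33×10^5 g/d = 432.7 kg/d.
Net biomass production P_X = Y_obs × Q·(S₀ − S) = 0.2229 × 432.7 = 96.45 kg VSS/d.

P_X ≈ 96.4 kg VSS/d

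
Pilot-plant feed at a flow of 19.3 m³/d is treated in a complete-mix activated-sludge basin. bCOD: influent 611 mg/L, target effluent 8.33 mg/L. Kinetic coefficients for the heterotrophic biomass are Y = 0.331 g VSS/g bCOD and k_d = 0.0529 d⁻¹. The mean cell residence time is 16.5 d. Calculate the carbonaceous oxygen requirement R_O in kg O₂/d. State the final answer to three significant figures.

R_O ≈ 8.71 kg O₂/d

The observed yield is Y_obs = Y/(1 + k_d·θ_c) = 0.331 / (1 + 0.0529 × 16.5) = 0.331 / 1.873 = 0.1767 g VSS per g bCOD removed.
Substrate removed = Q·(S₀ − S) = 19.3 m³/d × (611 − 8.33) g/m³ = 1.16×10^4 g/d = 11.63 kg/d.
Net sludge production P_X = 0.1767 × 11.63 = 2.056 kg VSS/d.
R_O = Q·ΔS − 1.42 P_X = 11.63 − 2.919 = 8.712 kg O₂/d.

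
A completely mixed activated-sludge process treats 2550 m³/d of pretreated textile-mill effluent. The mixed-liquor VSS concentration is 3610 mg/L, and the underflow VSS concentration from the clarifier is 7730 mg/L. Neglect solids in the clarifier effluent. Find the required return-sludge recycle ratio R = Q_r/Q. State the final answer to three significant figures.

R ≈ 0.876

Solids balance on the clarifier gives (1+R)X = R·X_r, so R = X/(X_r − X) = 3610 / (7730 − 3610) = 0.8762.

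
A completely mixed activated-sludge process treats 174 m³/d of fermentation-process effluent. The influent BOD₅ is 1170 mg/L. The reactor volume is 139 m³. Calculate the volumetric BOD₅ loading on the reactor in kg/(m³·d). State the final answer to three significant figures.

L_v ≈ 1.46 kg BOD₅/(m³·d)

Volumetric loading L_v = Q·S₀ / V = 174 × 1170 g/m³ / 139.0 m³ = 1465 g/(m³·d) = 1.465 kg BOD₅/(m³·d).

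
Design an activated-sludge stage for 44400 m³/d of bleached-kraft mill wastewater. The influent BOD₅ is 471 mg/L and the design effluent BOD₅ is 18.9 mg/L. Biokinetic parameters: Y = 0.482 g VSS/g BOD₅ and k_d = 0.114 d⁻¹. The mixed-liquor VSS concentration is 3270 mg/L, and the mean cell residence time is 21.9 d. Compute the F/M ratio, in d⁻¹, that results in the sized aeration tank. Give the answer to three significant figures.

F/M ≈ 0.345 d⁻¹

Steady-state biomass mass balance: V·X·(1 + k_d·θ_c) = Y·Q·(S₀ − S)·θ_c, so V = 0.482 × 44400 × (471 − 18.9) × 21.9 / [3270 × (1 + 0.114 × 21.9)] = 2.12×10^8 / 11434 = 18532 m³.
Food-to-microorganism ratio F/M = Q S₀ / (V X) = 44400 × 471 / (18532 × 3270) = 0.3451 d⁻¹.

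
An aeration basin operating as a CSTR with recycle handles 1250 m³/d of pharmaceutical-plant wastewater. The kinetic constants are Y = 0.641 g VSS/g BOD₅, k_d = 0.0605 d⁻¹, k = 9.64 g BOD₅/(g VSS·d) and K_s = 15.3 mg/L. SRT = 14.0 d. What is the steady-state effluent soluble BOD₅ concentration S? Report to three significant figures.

From the Monod/SRT balance for a CMAS, S = K_s·(1+k_d θ_c)/[θ_c·(Y k − k_d) − 1] = 15.3 × (1 + 0.0605 × 14.0) / [14.0 × (0.641 × 9.64 − 0.0605) − 1] = 28.26 / 84.66 = 0.3338 mg/L.

S ≈ 0.334 mg/L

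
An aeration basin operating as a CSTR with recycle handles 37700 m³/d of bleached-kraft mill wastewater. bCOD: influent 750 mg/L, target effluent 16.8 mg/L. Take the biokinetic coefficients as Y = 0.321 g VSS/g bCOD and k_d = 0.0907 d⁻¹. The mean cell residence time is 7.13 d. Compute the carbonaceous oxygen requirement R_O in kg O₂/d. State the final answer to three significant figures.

R_O ≈ 20000 kg O₂/d

Observed yield with endogenous decay: Y_obs = Y / (1 + k_d·θ_c) = 0.321 / (1 + 0.0907 × 7.13) = 0.321 / 1.647 = 0.1949 g VSS/g bCOD.
Substrate removed = Q·(S₀ − S) = 37700 m³/d × (750 − 16.8) g/m³ = 2.76×10^7 g/d = 27642 kg/d.
P_X = Y_obs·Q·(S₀ − S) = 0.1949 × 27642 = 5388 kg VSS/d.
R_O = Q·ΔS − 1.42 P_X = 27642 − 7651 = 19990 kg O₂/d.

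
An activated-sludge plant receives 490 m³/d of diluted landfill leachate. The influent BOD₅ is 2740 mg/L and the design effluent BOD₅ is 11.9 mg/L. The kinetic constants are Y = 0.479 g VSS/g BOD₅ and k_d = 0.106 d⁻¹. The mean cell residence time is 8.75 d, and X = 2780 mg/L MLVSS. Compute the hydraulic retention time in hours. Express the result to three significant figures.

From the SRT design equation V = Y Q (S₀−S) θ_c / [X (1 + k_d θ_c)] = 0.479 × 490 × (2740 − 11.9) × 8.75 / [2780 × (1 + 0.106 × 8.75)] = 5.6×10^6 / 5358 = 1046 m³.
Hydraulic retention time τ = V/Q = 1046 / 490 = 2.134 d = 51.21 h.

τ ≈ 51.2 h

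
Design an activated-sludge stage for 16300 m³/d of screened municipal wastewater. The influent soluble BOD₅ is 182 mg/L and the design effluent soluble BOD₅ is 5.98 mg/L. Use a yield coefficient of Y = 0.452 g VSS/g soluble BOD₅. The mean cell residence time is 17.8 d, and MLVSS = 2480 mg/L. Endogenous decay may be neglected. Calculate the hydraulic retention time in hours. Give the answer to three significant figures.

With k_d = 0 the design equation reduces to V = Y Q (S₀−S) θ_c / X = 0.452 × 16300 × (182 − 5.98) × 17.8 / 2480 = 9308 m³.
Hydraulic retention time τ = V/Q = 9308 / 16300 = 0.5710 d = 13.71 h.

τ ≈ 13.7 h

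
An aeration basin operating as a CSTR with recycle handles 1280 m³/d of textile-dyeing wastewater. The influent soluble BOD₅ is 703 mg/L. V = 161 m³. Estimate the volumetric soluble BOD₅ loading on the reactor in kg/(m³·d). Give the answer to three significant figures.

Applied soluble BOD₅ load per unit volume = Q·S₀/V = (1280 × 703/1000)/161.0 = 5.589 kg soluble BOD₅·m⁻³·d⁻¹.

L_v ≈ 5.59 kg soluble BOD₅/(m³·d)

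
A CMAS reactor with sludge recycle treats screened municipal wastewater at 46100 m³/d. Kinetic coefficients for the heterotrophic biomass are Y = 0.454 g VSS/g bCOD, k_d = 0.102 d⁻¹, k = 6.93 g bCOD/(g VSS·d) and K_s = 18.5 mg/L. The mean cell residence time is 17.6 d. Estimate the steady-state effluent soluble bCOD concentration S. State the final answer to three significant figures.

S ≈ 0.984 mg/L

For a completely mixed reactor with recycle the Lawrence–McCarty relation gives S = K_s·(1 + k_d·θ_c) / [θ_c·(Y·k − k_d) − 1] = 18.5 × (1 + 0.102 × 17.6) / [17.6 × (0.454 × 6.93 − 0.102) − 1] = 51.71 / 52.58 = 0.9835 mg/L.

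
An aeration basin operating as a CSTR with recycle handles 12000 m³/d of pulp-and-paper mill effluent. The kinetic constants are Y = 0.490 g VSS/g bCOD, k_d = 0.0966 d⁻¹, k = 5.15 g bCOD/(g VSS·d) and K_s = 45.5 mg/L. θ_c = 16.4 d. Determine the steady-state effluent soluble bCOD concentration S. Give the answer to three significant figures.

S ≈ 3.03 mg/L

Effluent substrate depends only on kinetics and SRT: S = K_s(1 + k_d θ_c) / [θ_c(Yk − k_d) − 1] = 45.5 × (1 + 0.0966 × 16.4) / [16.4 × (0.490 × 5.15 − 0.0966) − 1] = 117.6 / 38.80 = 3.030 mg/L.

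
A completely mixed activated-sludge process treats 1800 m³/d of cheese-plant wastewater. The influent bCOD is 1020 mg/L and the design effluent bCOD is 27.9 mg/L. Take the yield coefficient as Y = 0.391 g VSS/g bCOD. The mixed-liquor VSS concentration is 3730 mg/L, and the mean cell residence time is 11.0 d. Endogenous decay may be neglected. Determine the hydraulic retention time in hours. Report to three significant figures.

τ ≈ 27.5 h

Biomass mass balance (decay neglected): V·X = Y·Q·(S₀ − S)·θ_c, so V = 0.391 × 1800 × (1020 − 27.9) × 11.0 / 3730 = 2059 m³.
HRT = V/Q = 2059 m³ / 1800 m³·d⁻¹ = 1.144 d × 24 = 27.46 h.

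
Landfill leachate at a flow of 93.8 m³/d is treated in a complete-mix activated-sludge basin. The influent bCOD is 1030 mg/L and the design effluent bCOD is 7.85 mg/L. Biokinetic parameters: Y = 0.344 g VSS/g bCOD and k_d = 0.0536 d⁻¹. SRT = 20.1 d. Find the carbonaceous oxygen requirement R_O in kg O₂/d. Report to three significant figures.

Correct the yield for decay: Y_obs = Y/(1 + k_d θ_c) = 0.344 / (1 + 0.0536 × 20.1) = 0.344 / 2.077 = 0.1656.
Substrate removed = Q·(S₀ − S) = 93.8 m³/d × (1030 − 7.85) g/m³ = 9.59×10^4 g/d = 95.88 kg/d.
Net sludge production P_X = 0.1656 × 95.88 = 15.88 kg VSS/d.
R_O = Q·(S₀ − S) − 1.42·P_X = 95.88 − 1.42 × 15.88 = 73.33 kg O₂/d.

R_O ≈ 73.3 kg O₂/d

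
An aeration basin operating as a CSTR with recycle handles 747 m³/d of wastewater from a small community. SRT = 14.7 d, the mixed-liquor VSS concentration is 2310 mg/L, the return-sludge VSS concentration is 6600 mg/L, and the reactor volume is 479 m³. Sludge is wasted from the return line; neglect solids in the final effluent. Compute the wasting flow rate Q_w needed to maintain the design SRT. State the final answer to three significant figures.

θ_c = V·X/(Q_w·X_r) when wasting from the recycle, so Q_w = V·X/(θ_c·X_r) = 479.0 × 2310 / (14.7 × 6600) = 11.40 m³/d.

Q_w ≈ 11.4 m³/d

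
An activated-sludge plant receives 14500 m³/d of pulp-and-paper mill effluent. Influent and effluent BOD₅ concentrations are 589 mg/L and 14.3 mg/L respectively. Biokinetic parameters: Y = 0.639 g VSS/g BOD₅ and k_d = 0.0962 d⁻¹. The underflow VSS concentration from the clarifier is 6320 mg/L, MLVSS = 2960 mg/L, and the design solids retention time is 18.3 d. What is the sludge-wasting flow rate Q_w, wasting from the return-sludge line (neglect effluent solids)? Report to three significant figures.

Steady-state biomass mass balance: V·X·(1 + k_d·θ_c) = Y·Q·(S₀ − S)·θ_c, so V = 0.639 × 14500 × (589 − 14.3) × 18.3 / [2960 × (1 + 0.0962 × 18.3)] = 9.74×10^7 / 8171 = 11926 m³.
Wasting from the return line (neglecting effluent solids): Q_w = V·X / (θ_c·X_r) = 11926 × 2960 / (18.3 × 6320) = 305.2 m³/d.

Q_w ≈ 305 m³/d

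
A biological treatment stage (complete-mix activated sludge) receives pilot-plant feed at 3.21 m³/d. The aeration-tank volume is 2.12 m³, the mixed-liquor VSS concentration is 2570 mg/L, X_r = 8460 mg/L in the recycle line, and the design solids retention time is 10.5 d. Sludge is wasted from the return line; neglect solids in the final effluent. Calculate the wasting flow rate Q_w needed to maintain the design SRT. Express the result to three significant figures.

Q_w ≈ 0.0613 m³/d

Wasting from the return line (neglecting effluent solids): Q_w = V·X / (θ_c·X_r) = 2.120 × 2570 / (10.5 × 8460) = 0.06134 m³/d.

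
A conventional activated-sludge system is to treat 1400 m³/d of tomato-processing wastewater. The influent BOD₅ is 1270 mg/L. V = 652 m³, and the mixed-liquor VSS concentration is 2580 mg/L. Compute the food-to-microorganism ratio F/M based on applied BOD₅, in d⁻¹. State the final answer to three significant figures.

F/M = applied load / biomass = Q·S₀/(V·X) = 1400 × 1270 / (652.0 × 2580) = 1.057 d⁻¹.

F/M ≈ 1.06 d⁻¹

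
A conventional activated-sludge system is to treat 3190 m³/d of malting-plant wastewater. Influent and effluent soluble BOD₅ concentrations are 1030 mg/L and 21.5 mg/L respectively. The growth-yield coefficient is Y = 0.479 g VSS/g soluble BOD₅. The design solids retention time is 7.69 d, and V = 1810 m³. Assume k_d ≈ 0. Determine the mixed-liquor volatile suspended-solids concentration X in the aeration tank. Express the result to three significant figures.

Without decay, X = Y Q (S₀−S) θ_c / V = 0.479 × 3190 × (1030 − 21.5) × 7.69 / 1810 = 6547 mg/L.

X ≈ 6550 mg/L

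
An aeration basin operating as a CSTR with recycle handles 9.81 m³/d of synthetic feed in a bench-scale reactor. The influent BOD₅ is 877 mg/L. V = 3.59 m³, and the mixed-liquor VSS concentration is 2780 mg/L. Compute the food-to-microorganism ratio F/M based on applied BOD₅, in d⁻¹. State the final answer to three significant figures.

F/M ≈ 0.862 d⁻¹

F/M = applied load / biomass = Q·S₀/(V·X) = 9.81 × 877 / (3.590 × 2780) = 0.8620 d⁻¹.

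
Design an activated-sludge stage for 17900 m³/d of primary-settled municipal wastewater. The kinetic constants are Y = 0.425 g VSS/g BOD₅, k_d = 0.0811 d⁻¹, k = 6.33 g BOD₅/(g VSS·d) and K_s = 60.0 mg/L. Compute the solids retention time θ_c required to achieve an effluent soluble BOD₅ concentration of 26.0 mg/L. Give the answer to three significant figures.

From 1/θ_c = Y·k·S/(K_s + S) − k_d: Y·k·S/(K_s+S) = 0.425 × 6.33 × 26.0 / (60.0 + 26.0) = 0.8133 d⁻¹.
θ_c = 1/(μ − k_d) = 1/(0.8133 − 0.0811) = 1/0.7322 = 1.366 d.

θ_c ≈ 1.37 d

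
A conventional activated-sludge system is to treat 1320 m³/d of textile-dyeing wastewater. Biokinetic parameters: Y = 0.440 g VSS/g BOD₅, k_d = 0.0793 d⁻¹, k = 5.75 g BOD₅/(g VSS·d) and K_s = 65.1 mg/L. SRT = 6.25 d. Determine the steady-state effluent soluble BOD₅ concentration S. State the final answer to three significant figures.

S ≈ 6.80 mg/L

For a completely mixed reactor with recycle the Lawrence–McCarty relation gives S = K_s·(1 + k_d·θ_c) / [θ_c·(Y·k − k_d) − 1] = 65.1 × (1 + 0.0793 × 6.25) / [6.25 × (0.440 × 5.75 − 0.0793) − 1] = 97.37 / 14.32 = 6.801 mg/L.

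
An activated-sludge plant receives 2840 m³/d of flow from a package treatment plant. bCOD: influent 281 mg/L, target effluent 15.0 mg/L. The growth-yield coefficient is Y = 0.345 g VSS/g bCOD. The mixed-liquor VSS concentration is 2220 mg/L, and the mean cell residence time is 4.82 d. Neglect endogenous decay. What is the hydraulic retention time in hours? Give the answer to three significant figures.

Biomass mass balance (decay neglected): V·X = Y·Q·(S₀ − S)·θ_c, so V = 0.345 × 2840 × (281 − 15.0) × 4.82 / 2220 = 565.9 m³.
τ = V/Q = 565.9/2840 = 0.1992 d, or 4.782 h.

τ ≈ 4.78 h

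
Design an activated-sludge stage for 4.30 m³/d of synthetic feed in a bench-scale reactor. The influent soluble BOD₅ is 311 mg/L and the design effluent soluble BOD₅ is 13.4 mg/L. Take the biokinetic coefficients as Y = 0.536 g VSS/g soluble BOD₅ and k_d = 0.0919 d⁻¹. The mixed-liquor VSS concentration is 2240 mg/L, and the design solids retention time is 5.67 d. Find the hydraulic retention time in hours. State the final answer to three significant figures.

Steady-state biomass mass balance: V·X·(1 + k_d·θ_c) = Y·Q·(S₀ − S)·θ_c, so V = 0.536 × 4.30 × (311 − 13.4) × 5.67 / [2240 × (1 + 0.0919 × 5.67)] = 3.89×10^3 / 3407 = 1.141 m³.
Hydraulic retention time τ = V/Q = 1.141 / 4.30 = 0.2654 d = 6.371 h.

τ ≈ 6.37 h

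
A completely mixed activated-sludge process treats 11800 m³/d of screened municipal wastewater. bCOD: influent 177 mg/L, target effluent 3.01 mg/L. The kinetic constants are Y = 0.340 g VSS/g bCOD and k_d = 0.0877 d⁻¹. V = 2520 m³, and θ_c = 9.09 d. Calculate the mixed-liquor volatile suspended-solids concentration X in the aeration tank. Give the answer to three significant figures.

X ≈ 1400 mg/L

From V·X·(1 + k_d·θ_c) = Y·Q·(S₀ − S)·θ_c: X = 0.340 × 11800 × (177 − 3.01) × 9.09 / [2520 × (1 + 0.0877 × 9.09)] = 1401 mg/L.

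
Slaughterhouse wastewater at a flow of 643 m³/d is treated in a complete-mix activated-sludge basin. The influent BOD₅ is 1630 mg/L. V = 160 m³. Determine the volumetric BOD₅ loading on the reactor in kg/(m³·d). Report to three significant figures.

L_v ≈ 6.55 kg BOD₅/(m³·d)

Applied BOD₅ load per unit volume = Q·S₀/V = (643 × 1630/1000)/160.0 = 6.551 kg BOD₅·m⁻³·d⁻¹.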